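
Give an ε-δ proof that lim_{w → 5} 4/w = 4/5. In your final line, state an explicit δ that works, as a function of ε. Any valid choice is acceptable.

δ = min(5/2, (25/8)ε)

Fix ε > 0. We seek δ > 0 such that 0 < |w − 5| < δ implies |4/w − (4/5)| < ε.
|4/w − (4/5)| = 4·|5 − w|/(5·|w|) = 4|w − 5|/(5|w|).
Restrict δ ≤ 5/2. Then |w − 5| < 5/2 gives |w| > 5/2, so 5|w| > 25/2.
Then |4/w − (4/5)| < 4|w − 5|/(25/2), which is < ε when |w − 5| < (25/8)ε.
Take δ = min(5/2, (25/8)ε). Then 0 < |w − 5| < δ gives both |w − 5| < 5/2 and |w − 5| < (25/8)ε, so |4/w − (4/5)| < ε.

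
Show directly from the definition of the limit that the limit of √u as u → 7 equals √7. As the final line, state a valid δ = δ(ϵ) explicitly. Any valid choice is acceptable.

Let ϵ > 0. We want δ > 0 such that 0 < |u − 7| < δ implies |√u − √7| < ϵ.
Multiplying by the conjugate, |√u − √7| = |u − 7|/(√u + √7).
Restrict δ ≤ 7 so that |u − 7| < 7 forces u > 0, and then √u + √7 > √7.
Hence |√u − √7| < |u − 7|/√7, which is < ϵ once |u − 7| < √7·ϵ.
Take δ = min(7, √7·ϵ). If 0 < |u − 7| < δ then u > 0 and |√u − √7| < |u − 7|/√7 < ϵ.

δ = min(7, √7·ϵ)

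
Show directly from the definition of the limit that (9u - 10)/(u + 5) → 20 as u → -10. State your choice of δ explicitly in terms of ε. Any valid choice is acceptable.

Fix ε > 0. We want δ > 0 with 0 < |u + 10| < δ ⇒ |(9u - 10)/(u + 5) − 20| < ε.
Combining over a common denominator, (9u - 10)/(u + 5) − 20 = [(9u - 10)·(-5) − (-100)·(u + 5)] / [(-5)·(u + 5)] = 55(u + 10) / ((-5)(u + 5)).
So |(9u - 10)/(u + 5) − 20| = 55|u + 10| / (5·|u + 5|).
Restrict δ ≤ 5/2. Then |u + 10| < 5/2 gives |u + 5| = |(u + 10) + (-5)| ≥ 5 − 5/2 = 5/2.
Hence |(9u - 10)/(u + 5) − 20| < 55|u + 10|/(5·(5/2)) = (22/5)|u + 10|, which is < ε once |u + 10| < (5/22)ε.
Take δ = min(5/2, (5/22)ε). Then 0 < |u + 10| < δ forces both bounds, so |(9u - 10)/(u + 5) − 20| < ε.

δ = min(5/2, (5/22)ε)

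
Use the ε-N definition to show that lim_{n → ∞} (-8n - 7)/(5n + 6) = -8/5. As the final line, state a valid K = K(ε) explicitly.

Suppose ε > 0. For n ≥ 1, |(-8n - 7)/(5n + 6) + 8/5| = |13|/(5(5n + 6)) = 13/(5(5n + 6)).
Since 5n + 6 ≥ 5n for n ≥ 1, this is ≤ 13/(5·5n) = (13/25)/n.
So |(-8n - 7)/(5n + 6) + 8/5| < ε whenever n > (13/25)/ε.
Take K = (13/25)/ε. If n > K then |(-8n - 7)/(5n + 6) + 8/5| ≤ (13/25)/n < ε.

K = (13/25)/ε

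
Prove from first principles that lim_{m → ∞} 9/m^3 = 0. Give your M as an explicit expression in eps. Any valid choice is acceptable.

M = (9/eps)^{1/3}

Let eps > 0. For m ≥ 1, |9/m^3 − 0| = 9/m^3.
9/m^3 < eps ⇔ m^3 > 9/eps ⇔ m > (9/eps)^{1/3}.
Take M = (9/eps)^{1/3}. Then m > M implies 9/m^3 < eps.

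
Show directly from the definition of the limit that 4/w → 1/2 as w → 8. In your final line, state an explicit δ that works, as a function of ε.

δ = min(4, 8ε)

Fix ε > 0. We seek δ > 0 such that 0 < |w − 8| < δ implies |4/w − (1/2)| < ε.
|4/w − (1/2)| = 4·|8 − w|/(8·|w|) = 4|w − 8|/(8|w|).
Restrict δ ≤ 4. Then |w − 8| < 4 gives |w| > 4, so 8|w| > 32.
Then |4/w − (1/2)| < 4|w − 8|/32, which is < ε when |w − 8| < 8ε.
Take δ = min(4, 8ε). Then 0 < |w − 8| < δ gives both |w − 8| < 4 and |w − 8| < 8ε, so |4/w − (1/2)| < ε.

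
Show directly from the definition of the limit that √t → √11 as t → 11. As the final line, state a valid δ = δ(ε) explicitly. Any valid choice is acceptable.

δ = min(11, √11·ε)

Let ε > 0 be given. We want δ > 0 such that 0 < |t − 11| < δ implies |√t − √11| < ε.
Multiplying by the conjugate, |√t − √11| = |t − 11|/(√t + √11).
Restrict δ ≤ 11 so that |t − 11| < 11 forces t > 0, and then √t + √11 > √11.
Hence |√t − √11| < |t − 11|/√11, which is < ε once |t − 11| < √11·ε.
Take δ = min(11, √11·ε). If 0 < |t − 11| < δ then t > 0 and |√t − √11| < |t − 11|/√11 < ε.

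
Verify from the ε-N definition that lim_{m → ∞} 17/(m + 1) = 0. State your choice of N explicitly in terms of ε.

N = 17/ε

Let ε > 0. For m ≥ 1, |17/(m + 1) − 0| = 17/(m + 1) ≤ 17/m.
We need 17/m < ε, i.e. m > 17/ε.
Take N = 17/ε. If m > N then |17/(m + 1)| ≤ 17/m < ε.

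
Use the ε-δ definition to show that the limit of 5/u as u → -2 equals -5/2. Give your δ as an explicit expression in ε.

δ = min(1, (2/5)ε)

Let ε > 0 be given. We seek δ > 0 such that 0 < |u + 2| < δ implies |5/u + 5/2| < ε.
|5/u + 5/2| = 5·|-2 − u|/(2·|u|) = 5|u + 2|/(2|u|).
Restrict δ ≤ 1. Then |u + 2| < 1 gives |u| > 1, so 2|u| > 2.
Then |5/u + 5/2| < 5|u + 2|/2, which is < ε when |u + 2| < (2/5)ε.
Take δ = min(1, (2/5)ε). Then 0 < |u + 2| < δ gives both |u + 2| < 1 and |u + 2| < (2/5)ε, so |5/u + 5/2| < ε.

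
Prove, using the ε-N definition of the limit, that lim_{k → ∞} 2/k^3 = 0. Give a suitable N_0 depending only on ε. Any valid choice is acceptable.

N_0 = (2/ε)^{1/3}

Fix ε > 0. For k ≥ 1, |2/k^3 − 0| = 2/k^3.
2/k^3 < ε ⇔ k^3 > 2/ε ⇔ k > (2/ε)^{1/3}.
Take N_0 = (2/ε)^{1/3}. Then k > N_0 implies 2/k^3 < ε.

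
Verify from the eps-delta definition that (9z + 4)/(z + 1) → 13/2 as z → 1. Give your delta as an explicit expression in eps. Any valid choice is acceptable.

delta = min(1, (2/5)eps)

Fix eps > 0. We want delta > 0 with 0 < |z − 1| < delta ⇒ |(9z + 4)/(z + 1) − (13/2)| < eps.
Combining over a common denominator, (9z + 4)/(z + 1) − (13/2) = [(9z + 4)·2 − 13·(z + 1)] / [2·(z + 1)] = 5(z − 1) / (2(z + 1)).
So |(9z + 4)/(z + 1) − (13/2)| = 5|z − 1| / (2·|z + 1|).
Require delta ≤ 1, so |z + 1| ≥ |2| − |z − 1| > 2 − 1 = 1.
Hence |(9z + 4)/(z + 1) − (13/2)| < 5|z − 1|/(2·1) = (5/2)|z − 1|, which is < eps once |z − 1| < (2/5)eps.
Take delta = min(1, (2/5)eps). Then 0 < |z − 1| < delta forces both bounds, so |(9z + 4)/(z + 1) − (13/2)| < eps.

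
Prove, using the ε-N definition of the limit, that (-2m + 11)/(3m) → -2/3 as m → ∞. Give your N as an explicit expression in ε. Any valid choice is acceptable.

N = (11/3)/ε

Suppose ε > 0. For m ≥ 1, |(-2m + 11)/(3m) + 2/3| = |33|/(3(3m)) = 33/(3(3m)).
Since 3m ≥ 3m for m ≥ 1, this is ≤ 33/(3·3m) = (11/3)/m.
So |(-2m + 11)/(3m) + 2/3| < ε whenever m > (11/3)/ε.
Take N = (11/3)/ε. If m > N then |(-2m + 11)/(3m) + 2/3| ≤ (11/3)/m < ε.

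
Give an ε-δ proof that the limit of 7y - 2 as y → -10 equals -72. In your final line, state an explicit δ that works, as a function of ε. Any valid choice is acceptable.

δ = ε/7

Let ε > 0. We need δ > 0 so that 0 < |y + 10| < δ implies |(7y - 2) + 72| < ε.
Since (7y - 2) + 72 = 7(y + 10), we have |(7y - 2) + 72| = 7|y + 10|.
Thus it suffices that |y + 10| < ε/7.
Choosing δ = ε/7 gives |(7y - 2) + 72| = 7|y + 10| < ε whenever |y + 10| < δ.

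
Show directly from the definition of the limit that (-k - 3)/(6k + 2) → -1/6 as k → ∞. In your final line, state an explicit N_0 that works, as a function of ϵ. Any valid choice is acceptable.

N_0 = (4/9)/ϵ

Let ϵ > 0. For k ≥ 1, |(-k - 3)/(6k + 2) + 1/6| = |-16|/(6(6k + 2)) = 16/(6(6k + 2)).
Since 6k + 2 ≥ 6k for k ≥ 1, this is ≤ 16/(6·6k) = (4/9)/k.
So |(-k - 3)/(6k + 2) + 1/6| < ϵ whenever k > (4/9)/ϵ.
Take N_0 = (4/9)/ϵ. If k > N_0 then |(-k - 3)/(6k + 2) + 1/6| ≤ (4/9)/k < ϵ.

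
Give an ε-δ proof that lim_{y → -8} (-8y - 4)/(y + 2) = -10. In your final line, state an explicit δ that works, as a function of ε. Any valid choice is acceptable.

δ = min(3, (3/2)ε)

Fix ε > 0. We want δ > 0 with 0 < |y + 8| < δ ⇒ |(-8y - 4)/(y + 2) + 10| < ε.
Combining over a common denominator, (-8y - 4)/(y + 2) + 10 = [(-8y - 4)·(-6) − 60·(y + 2)] / [(-6)·(y + 2)] = -12(y + 8) / ((-6)(y + 2)).
So |(-8y - 4)/(y + 2) + 10| = 12|y + 8| / (6·|y + 2|).
Require δ ≤ 3, so |y + 2| ≥ |-6| − |y + 8| > 6 − 3 = 3.
Hence |(-8y - 4)/(y + 2) + 10| < 12|y + 8|/(6·3) = (2/3)|y + 8|, which is < ε once |y + 8| < (3/2)ε.
Take δ = min(3, (3/2)ε). Then 0 < |y + 8| < δ forces both bounds, so |(-8y - 4)/(y + 2) + 10| < ε.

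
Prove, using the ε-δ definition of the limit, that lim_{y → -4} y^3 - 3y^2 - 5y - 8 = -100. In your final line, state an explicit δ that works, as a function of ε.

δ = min(1, ε/83)

Let ε > 0. We want δ > 0 such that 0 < |y + 4| < δ implies |(y^3 - 3y^2 - 5y - 8) + 100| < ε.
(y^3 - 3y^2 - 5y - 8) + 100 = y^3 - 3y^2 - 5y + 92 = (y + 4)(y^2 - 7y + 23).
So |(y^3 - 3y^2 - 5y - 8) + 100| = |y + 4|·|y^2 - 7y + 23|.
Assume first that |y + 4| < 1, so |y| < 5. Then |y^2 - 7y + 23| ≤ 5^2 + 7·5 + 23 = 83.
Hence |(y^3 - 3y^2 - 5y - 8) + 100| ≤ 83|y + 4| < ε provided |y + 4| < ε/83.
Take δ = min(1, ε/83). Then 0 < |y + 4| < δ gives both |y + 4| < 1 and |y + 4| < ε/83, so |(y^3 - 3y^2 - 5y - 8) + 100| < ε.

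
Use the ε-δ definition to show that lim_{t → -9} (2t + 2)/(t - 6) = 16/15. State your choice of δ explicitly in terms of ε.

Fix ε > 0. We want δ > 0 with 0 < |t + 9| < δ ⇒ |(2t + 2)/(t - 6) − (16/15)| < ε.
Combining over a common denominator, (2t + 2)/(t - 6) − (16/15) = [(2t + 2)·(-15) − (-16)·(t - 6)] / [(-15)·(t - 6)] = -14(t + 9) / ((-15)(t - 6)).
So |(2t + 2)/(t - 6) − (16/15)| = 14|t + 9| / (15·|t − 6|).
Restrict δ ≤ 15/2. Then |t + 9| < 15/2 gives |t − 6| = |(t + 9) + (-15)| ≥ 15 − 15/2 = 15/2.
Hence |(2t + 2)/(t - 6) − (16/15)| < 14|t + 9|/(15·(15/2)) = (28/225)|t + 9|, which is < ε once |t + 9| < (225/28)ε.
Take δ = min(15/2, (225/28)ε). Then 0 < |t + 9| < δ forces both bounds, so |(2t + 2)/(t - 6) − (16/15)| < ε.

δ = min(15/2, (225/28)ε)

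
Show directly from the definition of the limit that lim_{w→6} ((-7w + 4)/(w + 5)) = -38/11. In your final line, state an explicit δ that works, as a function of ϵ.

Fix ϵ > 0. We want δ > 0 with 0 < |w − 6| < δ ⇒ |(-7w + 4)/(w + 5) + 38/11| < ϵ.
Combining over a common denominator, (-7w + 4)/(w + 5) + 38/11 = [(-7w + 4)·11 − (-38)·(w + 5)] / [11·(w + 5)] = -39(w − 6) / (11(w + 5)).
So |(-7w + 4)/(w + 5) + 38/11| = 39|w − 6| / (11·|w + 5|).
Restrict δ ≤ 11/2. Then |w − 6| < 11/2 gives |w + 5| = |(w − 6) + 11| ≥ 11 − 11/2 = 11/2.
Hence |(-7w + 4)/(w + 5) + 38/11| < 39|w − 6|/(11·(11/2)) = (78/121)|w − 6|, which is < ϵ once |w − 6| < (121/78)ϵ.
Take δ = min(11/2, (121/78)ϵ). Then 0 < |w − 6| < δ forces both bounds, so |(-7w + 4)/(w + 5) + 38/11| < ϵ.

δ = min(11/2, (121/78)ϵ)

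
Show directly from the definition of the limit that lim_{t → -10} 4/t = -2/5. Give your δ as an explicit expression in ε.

δ = min(5, (25/2)ε)

Let ε > 0. We seek δ > 0 such that 0 < |t + 10| < δ implies |4/t + 2/5| < ε.
|4/t + 2/5| = 4·|-10 − t|/(10·|t|) = 4|t + 10|/(10|t|).
Restrict δ ≤ 5. Then |t + 10| < 5 gives |t| > 5, so 10|t| > 50.
Then |4/t + 2/5| < 4|t + 10|/50, which is < ε when |t + 10| < (25/2)ε.
Take δ = min(5, (25/2)ε). Then 0 < |t + 10| < δ gives both |t + 10| < 5 and |t + 10| < (25/2)ε, so |4/t + 2/5| < ε.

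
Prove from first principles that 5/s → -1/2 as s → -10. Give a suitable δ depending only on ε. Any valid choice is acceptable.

δ = min(5, 10ε)

Let ε > 0 be given. We seek δ > 0 such that 0 < |s + 10| < δ implies |5/s + 1/2| < ε.
|5/s + 1/2| = 5·|-10 − s|/(10·|s|) = 5|s + 10|/(10|s|).
Restrict δ ≤ 5. Then |s + 10| < 5 gives |s| > 5, so 10|s| > 50.
Then |5/s + 1/2| < 5|s + 10|/50, which is < ε when |s + 10| < 10ε.
Take δ = min(5, 10ε). Then 0 < |s + 10| < δ gives both |s + 10| < 5 and |s + 10| < 10ε, so |5/s + 1/2| < ε.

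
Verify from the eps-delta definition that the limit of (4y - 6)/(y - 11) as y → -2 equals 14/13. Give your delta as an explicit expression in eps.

delta = min(13/2, (169/76)eps)

Let eps > 0. We want delta > 0 with 0 < |y + 2| < delta ⇒ |(4y - 6)/(y - 11) − (14/13)| < eps.
Combining over a common denominator, (4y - 6)/(y - 11) − (14/13) = [(4y - 6)·(-13) − (-14)·(y - 11)] / [(-13)·(y - 11)] = -38(y + 2) / ((-13)(y - 11)).
So |(4y - 6)/(y - 11) − (14/13)| = 38|y + 2| / (13·|y − 11|).
Restrict delta ≤ 13/2. Then |y + 2| < 13/2 gives |y − 11| = |(y + 2) + (-13)| ≥ 13 − 13/2 = 13/2.
Hence |(4y - 6)/(y - 11) − (14/13)| < 38|y + 2|/(13·(13/2)) = (76/169)|y + 2|, which is < eps once |y + 2| < (169/76)eps.
Take delta = min(13/2, (169/76)eps). Then 0 < |y + 2| < delta forces both bounds, so |(4y - 6)/(y - 11) − (14/13)| < eps.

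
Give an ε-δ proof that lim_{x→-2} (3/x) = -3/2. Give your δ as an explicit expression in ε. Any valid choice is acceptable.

Let ε > 0. We seek δ > 0 such that 0 < |x + 2| < δ implies |3/x + 3/2| < ε.
|3/x + 3/2| = 3·|-2 − x|/(2·|x|) = 3|x + 2|/(2|x|).
Restrict δ ≤ 1. Then |x + 2| < 1 gives |x| > 1, so 2|x| > 2.
Then |3/x + 3/2| < 3|x + 2|/2, which is < ε when |x + 2| < (2/3)ε.
Take δ = min(1, (2/3)ε). Then 0 < |x + 2| < δ gives both |x + 2| < 1 and |x + 2| < (2/3)ε, so |3/x + 3/2| < ε.

δ = min(1, (2/3)ε)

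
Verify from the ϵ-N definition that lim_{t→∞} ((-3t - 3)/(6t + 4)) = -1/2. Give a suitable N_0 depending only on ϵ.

Let ϵ > 0 be given. We seek N_0 > 0 such that t > N_0 implies |(-3t - 3)/(6t + 4) + 1/2| < ϵ.
(-3t - 3)/(6t + 4) + 1/2 = (6(-3t - 3) − (-3)(6t + 4)) / (6(6t + 4)) = -6/(6(6t + 4)).
For t > 0 we have 6t + 4 > 6t, so |(-3t - 3)/(6t + 4) + 1/2| = 6/(6(6t + 4)) < 6/(6·6t) = (1/6)/t.
Thus |(-3t - 3)/(6t + 4) + 1/2| < ϵ whenever t > (1/6)/ϵ.
Take N_0 = (1/6)/ϵ. If t > N_0 then |(-3t - 3)/(6t + 4) + 1/2| < (1/6)/t < ϵ.

N_0 = (1/6)/ϵ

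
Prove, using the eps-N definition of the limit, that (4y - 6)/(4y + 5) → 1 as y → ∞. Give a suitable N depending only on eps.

Fix eps > 0. We seek N > 0 such that y > N implies |(4y - 6)/(4y + 5) − 1| < eps.
(4y - 6)/(4y + 5) − 1 = (4(4y - 6) − 4(4y + 5)) / (4(4y + 5)) = -44/(4(4y + 5)).
For y > 0 we have 4y + 5 > 4y, so |(4y - 6)/(4y + 5) − 1| = 44/(4(4y + 5)) < 44/(4·4y) = (11/4)/y.
Thus |(4y - 6)/(4y + 5) − 1| < eps whenever y > (11/4)/eps.
Take N = (11/4)/eps. If y > N then |(4y - 6)/(4y + 5) − 1| < (11/4)/y < eps.

N = (11/4)/eps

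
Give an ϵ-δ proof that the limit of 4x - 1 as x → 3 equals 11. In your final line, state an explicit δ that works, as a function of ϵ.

δ = ϵ/4

Fix ϵ > 0. We need δ > 0 so that 0 < |x − 3| < δ implies |(4x - 1) − 11| < ϵ.
Since (4x - 1) − 11 = 4(x − 3), we have |(4x - 1) − 11| = 4|x − 3|.
So 4|x − 3| < ϵ exactly when |x − 3| < ϵ/4.
Choosing δ = ϵ/4 gives |(4x - 1) − 11| = 4|x − 3| < ϵ whenever |x − 3| < δ.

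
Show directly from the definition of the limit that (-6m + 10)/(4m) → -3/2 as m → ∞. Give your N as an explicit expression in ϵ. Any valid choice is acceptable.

Fix ϵ > 0. For m ≥ 1, |(-6m + 10)/(4m) + 3/2| = |40|/(4(4m)) = 40/(4(4m)).
Since 4m ≥ 4m for m ≥ 1, this is ≤ 40/(4·4m) = (5/2)/m.
So |(-6m + 10)/(4m) + 3/2| < ϵ whenever m > (5/2)/ϵ.
Take N = (5/2)/ϵ. If m > N then |(-6m + 10)/(4m) + 3/2| ≤ (5/2)/m < ϵ.

N = (5/2)/ϵ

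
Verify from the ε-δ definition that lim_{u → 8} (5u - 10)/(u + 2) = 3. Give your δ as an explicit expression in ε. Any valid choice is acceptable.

δ = min(5, (5/2)ε)

Let ε > 0. We want δ > 0 with 0 < |u − 8| < δ ⇒ |(5u - 10)/(u + 2) − 3| < ε.
Combining over a common denominator, (5u - 10)/(u + 2) − 3 = [(5u - 10)·10 − 30·(u + 2)] / [10·(u + 2)] = 20(u − 8) / (10(u + 2)).
So |(5u - 10)/(u + 2) − 3| = 20|u − 8| / (10·|u + 2|).
Restrict δ ≤ 5. Then |u − 8| < 5 gives |u + 2| = |(u − 8) + 10| ≥ 10 − 5 = 5.
Hence |(5u - 10)/(u + 2) − 3| < 20|u − 8|/(10·5) = (2/5)|u − 8|, which is < ε once |u − 8| < (5/2)ε.
Take δ = min(5, (5/2)ε). Then 0 < |u − 8| < δ forces both bounds, so |(5u - 10)/(u + 2) − 3| < ε.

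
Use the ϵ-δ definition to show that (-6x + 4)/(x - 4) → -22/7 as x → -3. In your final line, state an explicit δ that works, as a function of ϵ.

δ = min(7/2, (49/40)ϵ)

Let ϵ > 0. We want δ > 0 with 0 < |x + 3| < δ ⇒ |(-6x + 4)/(x - 4) + 22/7| < ϵ.
Combining over a common denominator, (-6x + 4)/(x - 4) + 22/7 = [(-6x + 4)·(-7) − 22·(x - 4)] / [(-7)·(x - 4)] = 20(x + 3) / ((-7)(x - 4)).
So |(-6x + 4)/(x - 4) + 22/7| = 20|x + 3| / (7·|x − 4|).
Restrict δ ≤ 7/2. Then |x + 3| < 7/2 gives |x − 4| = |(x + 3) + (-7)| ≥ 7 − 7/2 = 7/2.
Hence |(-6x + 4)/(x - 4) + 22/7| < 20|x + 3|/(7·(7/2)) = (40/49)|x + 3|, which is < ϵ once |x + 3| < (49/40)ϵ.
Take δ = min(7/2, (49/40)ϵ). Then 0 < |x + 3| < δ forces both bounds, so |(-6x + 4)/(x - 4) + 22/7| < ϵ.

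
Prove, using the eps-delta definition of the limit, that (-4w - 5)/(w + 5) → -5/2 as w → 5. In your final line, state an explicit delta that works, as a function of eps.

delta = min(5, (10/3)eps)

Let eps > 0. We want delta > 0 with 0 < |w − 5| < delta ⇒ |(-4w - 5)/(w + 5) + 5/2| < eps.
Combining over a common denominator, (-4w - 5)/(w + 5) + 5/2 = [(-4w - 5)·10 − (-25)·(w + 5)] / [10·(w + 5)] = -15(w − 5) / (10(w + 5)).
So |(-4w - 5)/(w + 5) + 5/2| = 15|w − 5| / (10·|w + 5|).
Restrict delta ≤ 5. Then |w − 5| < 5 gives |w + 5| = |(w − 5) + 10| ≥ 10 − 5 = 5.
Hence |(-4w - 5)/(w + 5) + 5/2| < 15|w − 5|/(10·5) = (3/10)|w − 5|, which is < eps once |w − 5| < (10/3)eps.
Take delta = min(5, (10/3)eps). Then 0 < |w − 5| < delta forces both bounds, so |(-4w - 5)/(w + 5) + 5/2| < eps.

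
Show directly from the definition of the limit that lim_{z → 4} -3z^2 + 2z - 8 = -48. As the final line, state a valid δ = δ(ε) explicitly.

δ = min(1, ε/25)

Suppose ε > 0. We want δ > 0 such that 0 < |z − 4| < δ implies |(-3z^2 + 2z - 8) + 48| < ε.
(-3z^2 + 2z - 8) + 48 = -3z^2 + 2z + 40 = (z − 4)(-3z - 10).
So |(-3z^2 + 2z - 8) + 48| = |z − 4|·|-3z - 10|.
Require δ ≤ 1. Then |z − 4| < 1 gives |z| < 5, and by the triangle inequality |-3z - 10| ≤ 3·5 + 10 = 25.
Hence |(-3z^2 + 2z - 8) + 48| ≤ 25|z − 4| < ε provided |z − 4| < ε/25.
Take δ = min(1, ε/25). Then 0 < |z − 4| < δ gives both |z − 4| < 1 and |z − 4| < ε/25, so |(-3z^2 + 2z - 8) + 48| < ε.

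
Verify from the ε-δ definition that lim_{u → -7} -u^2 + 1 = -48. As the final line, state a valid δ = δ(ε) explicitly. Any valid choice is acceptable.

Suppose ε > 0. We want δ > 0 such that 0 < |u + 7| < δ implies |(-u^2 + 1) + 48| < ε.
(-u^2 + 1) + 48 = -u^2 + 49 = (u + 7)(-u + 7).
So |(-u^2 + 1) + 48| = |u + 7|·|-u + 7|.
Assume first that |u + 7| < 1, so |u| < 8. Then |-u + 7| ≤ 8 + 7 = 15.
Hence |(-u^2 + 1) + 48| ≤ 15|u + 7| < ε provided |u + 7| < ε/15.
Choosing δ = min(1, ε/15) ensures both conditions, hence |(-u^2 + 1) + 48| < ε.

δ = min(1, ε/15)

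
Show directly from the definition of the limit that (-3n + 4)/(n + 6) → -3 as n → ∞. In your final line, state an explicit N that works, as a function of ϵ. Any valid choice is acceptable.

Suppose ϵ > 0. For n ≥ 1, |(-3n + 4)/(n + 6) + 3| = |22|/((n + 6)) = 22/((n + 6)).
Since n + 6 ≥ n for n ≥ 1, this is ≤ 22/(n) = 22/n.
So |(-3n + 4)/(n + 6) + 3| < ϵ whenever n > 22/ϵ.
Take N = 22/ϵ. If n > N then |(-3n + 4)/(n + 6) + 3| ≤ 22/n < ϵ.

N = 22/ϵ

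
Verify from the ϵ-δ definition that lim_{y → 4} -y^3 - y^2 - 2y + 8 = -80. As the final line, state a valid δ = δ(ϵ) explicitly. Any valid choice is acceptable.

δ = min(1, ϵ/72)

Let ϵ > 0. We want δ > 0 such that 0 < |y − 4| < δ implies |(-y^3 - y^2 - 2y + 8) + 80| < ϵ.
(-y^3 - y^2 - 2y + 8) + 80 = -y^3 - y^2 - 2y + 88 = (y − 4)(-y^2 - 5y - 22).
So |(-y^3 - y^2 - 2y + 8) + 80| = |y − 4|·|-y^2 - 5y - 22|.
Require δ ≤ 1. Then |y − 4| < 1 gives |y| < 5, and by the triangle inequality |-y^2 - 5y - 22| ≤ 5^2 + 5·5 + 22 = 72.
Hence |(-y^3 - y^2 - 2y + 8) + 80| ≤ 72|y − 4| < ϵ provided |y − 4| < ϵ/72.
Take δ = min(1, ϵ/72). Then 0 < |y − 4| < δ gives both |y − 4| < 1 and |y − 4| < ϵ/72, so |(-y^3 - y^2 - 2y + 8) + 80| < ϵ.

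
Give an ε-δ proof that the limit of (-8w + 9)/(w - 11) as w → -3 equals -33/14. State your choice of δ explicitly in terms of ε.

δ = min(7, (98/79)ε)

Let ε > 0 be given. We want δ > 0 with 0 < |w + 3| < δ ⇒ |(-8w + 9)/(w - 11) + 33/14| < ε.
Combining over a common denominator, (-8w + 9)/(w - 11) + 33/14 = [(-8w + 9)·(-14) − 33·(w - 11)] / [(-14)·(w - 11)] = 79(w + 3) / ((-14)(w - 11)).
So |(-8w + 9)/(w - 11) + 33/14| = 79|w + 3| / (14·|w − 11|).
Require δ ≤ 7, so |w − 11| ≥ |-14| − |w + 3| > 14 − 7 = 7.
Hence |(-8w + 9)/(w - 11) + 33/14| < 79|w + 3|/(14·7) = (79/98)|w + 3|, which is < ε once |w + 3| < (98/79)ε.
Take δ = min(7, (98/79)ε). Then 0 < |w + 3| < δ forces both bounds, so |(-8w + 9)/(w - 11) + 33/14| < ε.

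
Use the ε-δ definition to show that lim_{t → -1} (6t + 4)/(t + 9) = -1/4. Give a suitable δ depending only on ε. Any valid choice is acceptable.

δ = min(4, (16/25)ε)

Suppose ε > 0. We want δ > 0 with 0 < |t + 1| < δ ⇒ |(6t + 4)/(t + 9) + 1/4| < ε.
Combining over a common denominator, (6t + 4)/(t + 9) + 1/4 = [(6t + 4)·8 − (-2)·(t + 9)] / [8·(t + 9)] = 50(t + 1) / (8(t + 9)).
So |(6t + 4)/(t + 9) + 1/4| = 50|t + 1| / (8·|t + 9|).
Require δ ≤ 4, so |t + 9| ≥ |8| − |t + 1| > 8 − 4 = 4.
Hence |(6t + 4)/(t + 9) + 1/4| < 50|t + 1|/(8·4) = (25/16)|t + 1|, which is < ε once |t + 1| < (16/25)ε.
Take δ = min(4, (16/25)ε). Then 0 < |t + 1| < δ forces both bounds, so |(6t + 4)/(t + 9) + 1/4| < ε.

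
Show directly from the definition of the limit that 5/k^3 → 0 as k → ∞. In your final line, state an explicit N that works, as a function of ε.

Suppose ε > 0. For k ≥ 1, |5/k^3 − 0| = 5/k^3.
5/k^3 < ε ⇔ k^3 > 5/ε ⇔ k > (5/ε)^{1/3}.
Take N = (5/ε)^{1/3}. Then k > N implies 5/k^3 < ε.

N = (5/ε)^{1/3}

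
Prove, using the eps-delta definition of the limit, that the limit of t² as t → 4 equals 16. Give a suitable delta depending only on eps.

delta = min(1, eps/9)

Let eps > 0. We seek delta > 0 with 0 < |t − 4| < delta ⇒ |t² − 16| < eps.
Factor: t² − 16 = (t − 4)(t + 4), so |t² − 16| = |t − 4|·|t + 4|.
Restrict delta ≤ 1. Then |t − 4| < 1 gives |t| < 5, so by the triangle inequality |t + 4| ≤ 5 + 4 = 9.
Hence |t² − 16| ≤ 9|t − 4|, which is < eps once |t − 4| < eps/9.
Take delta = min(1, eps/9). If 0 < |t − 4| < delta then both bounds hold and |t² − 16| ≤ 9|t − 4| < 9·(eps/9) = eps.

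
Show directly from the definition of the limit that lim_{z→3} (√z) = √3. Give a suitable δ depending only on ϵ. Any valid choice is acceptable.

Fix ϵ > 0. We want δ > 0 such that 0 < |z − 3| < δ implies |√z − √3| < ϵ.
Rationalise: √z − √3 = (z − 3)/(√z + √3), so |√z − √3| = |z − 3|/(√z + √3).
Restrict δ ≤ 3 so that |z − 3| < 3 forces z > 0, and then √z + √3 > √3.
Hence |√z − √3| < |z − 3|/√3, which is < ϵ once |z − 3| < √3·ϵ.
Take δ = min(3, √3·ϵ). If 0 < |z − 3| < δ then z > 0 and |√z − √3| < |z − 3|/√3 < ϵ.

δ = min(3, √3·ϵ)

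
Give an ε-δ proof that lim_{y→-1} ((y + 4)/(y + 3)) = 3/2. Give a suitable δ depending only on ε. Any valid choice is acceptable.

δ = min(1, 2ε)

Let ε > 0 be given. We want δ > 0 with 0 < |y + 1| < δ ⇒ |(y + 4)/(y + 3) − (3/2)| < ε.
Combining over a common denominator, (y + 4)/(y + 3) − (3/2) = [(y + 4)·2 − 3·(y + 3)] / [2·(y + 3)] = -1(y + 1) / (2(y + 3)).
So |(y + 4)/(y + 3) − (3/2)| = |y + 1| / (2·|y + 3|).
Restrict δ ≤ 1. Then |y + 1| < 1 gives |y + 3| = |(y + 1) + 2| ≥ 2 − 1 = 1.
Hence |(y + 4)/(y + 3) − (3/2)| < |y + 1|/(2·1) = (1/2)|y + 1|, which is < ε once |y + 1| < 2ε.
Take δ = min(1, 2ε). Then 0 < |y + 1| < δ forces both bounds, so |(y + 4)/(y + 3) − (3/2)| < ε.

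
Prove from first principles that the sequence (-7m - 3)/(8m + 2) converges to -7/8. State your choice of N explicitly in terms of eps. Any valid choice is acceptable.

Let eps > 0. For m ≥ 1, |(-7m - 3)/(8m + 2) + 7/8| = |-10|/(8(8m + 2)) = 10/(8(8m + 2)).
Since 8m + 2 ≥ 8m for m ≥ 1, this is ≤ 10/(8·8m) = (5/32)/m.
So |(-7m - 3)/(8m + 2) + 7/8| < eps whenever m > (5/32)/eps.
Take N = (5/32)/eps. If m > N then |(-7m - 3)/(8m + 2) + 7/8| ≤ (5/32)/m < eps.

N = (5/32)/eps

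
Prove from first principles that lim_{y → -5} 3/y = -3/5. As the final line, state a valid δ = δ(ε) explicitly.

δ = min(5/2, (25/6)ε)

Let ε > 0 be given. We seek δ > 0 such that 0 < |y + 5| < δ implies |3/y + 3/5| < ε.
|3/y + 3/5| = 3·|-5 − y|/(5·|y|) = 3|y + 5|/(5|y|).
Require δ ≤ 5/2 so that |y| > 5 − 5/2 = 5/2, hence 5|y| > 25/2.
Then |3/y + 3/5| < 3|y + 5|/(25/2), which is < ε when |y + 5| < (25/6)ε.
Take δ = min(5/2, (25/6)ε). Then 0 < |y + 5| < δ gives both |y + 5| < 5/2 and |y + 5| < (25/6)ε, so |3/y + 3/5| < ε.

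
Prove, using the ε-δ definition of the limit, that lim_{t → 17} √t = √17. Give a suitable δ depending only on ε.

δ = min(17, √17·ε)

Fix ε > 0. We want δ > 0 such that 0 < |t − 17| < δ implies |√t − √17| < ε.
Rationalise: √t − √17 = (t − 17)/(√t + √17), so |√t − √17| = |t − 17|/(√t + √17).
Restrict δ ≤ 17 so that |t − 17| < 17 forces t > 0, and then √t + √17 > √17.
Hence |√t − √17| < |t − 17|/√17, which is < ε once |t − 17| < √17·ε.
Take δ = min(17, √17·ε). If 0 < |t − 17| < δ then t > 0 and |√t − √17| < |t − 17|/√17 < ε.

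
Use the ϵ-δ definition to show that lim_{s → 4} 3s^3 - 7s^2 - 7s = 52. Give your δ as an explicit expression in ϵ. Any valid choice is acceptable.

Let ϵ > 0 be given. We want δ > 0 such that 0 < |s − 4| < δ implies |(3s^3 - 7s^2 - 7s) − 52| < ϵ.
(3s^3 - 7s^2 - 7s) − 52 = 3s^3 - 7s^2 - 7s - 52 = (s − 4)(3s^2 + 5s + 13).
So |(3s^3 - 7s^2 - 7s) − 52| = |s − 4|·|3s^2 + 5s + 13|.
Assume first that |s − 4| < 2, so |s| < 6. Then |3s^2 + 5s + 13| ≤ 3·6^2 + 5·6 + 13 = 151.
Hence |(3s^3 - 7s^2 - 7s) − 52| ≤ 151|s − 4| < ϵ provided |s − 4| < ϵ/151.
Take δ = min(2, ϵ/151). Then 0 < |s − 4| < δ gives both |s − 4| < 2 and |s − 4| < ϵ/151, so |(3s^3 - 7s^2 - 7s) − 52| < ϵ.

δ = min(2, ϵ/151)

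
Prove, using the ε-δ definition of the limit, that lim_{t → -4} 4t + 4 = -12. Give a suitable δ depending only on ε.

δ = ε/4

Suppose ε > 0. We need δ > 0 so that 0 < |t + 4| < δ implies |(4t + 4) + 12| < ε.
|(4t + 4) + 12| = |4t + 16| = 4|t + 4|.
Thus it suffices that |t + 4| < ε/4.
Choosing δ = ε/4 gives |(4t + 4) + 12| = 4|t + 4| < ε whenever |t + 4| < δ.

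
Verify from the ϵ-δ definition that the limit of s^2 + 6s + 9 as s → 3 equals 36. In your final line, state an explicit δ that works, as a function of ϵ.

δ = min(2, ϵ/14)

Suppose ϵ > 0. We want δ > 0 such that 0 < |s − 3| < δ implies |(s^2 + 6s + 9) − 36| < ϵ.
(s^2 + 6s + 9) − 36 = s^2 + 6s - 27 = (s − 3)(s + 9).
So |(s^2 + 6s + 9) − 36| = |s − 3|·|s + 9|.
Require δ ≤ 2. Then |s − 3| < 2 gives |s| < 5, and by the triangle inequality |s + 9| ≤ 5 + 9 = 14.
Hence |(s^2 + 6s + 9) − 36| ≤ 14|s − 3| < ϵ provided |s − 3| < ϵ/14.
Take δ = min(2, ϵ/14). Then 0 < |s − 3| < δ gives both |s − 3| < 2 and |s − 3| < ϵ/14, so |(s^2 + 6s + 9) − 36| < ϵ.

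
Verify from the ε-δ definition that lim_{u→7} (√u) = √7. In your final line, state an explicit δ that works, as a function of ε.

δ = min(7, √7·ε)

Let ε > 0 be given. We want δ > 0 such that 0 < |u − 7| < δ implies |√u − √7| < ε.
Multiplying by the conjugate, |√u − √7| = |u − 7|/(√u + √7).
Restrict δ ≤ 7 so that |u − 7| < 7 forces u > 0, and then √u + √7 > √7.
Hence |√u − √7| < |u − 7|/√7, which is < ε once |u − 7| < √7·ε.
Take δ = min(7, √7·ε). If 0 < |u − 7| < δ then u > 0 and |√u − √7| < |u − 7|/√7 < ε.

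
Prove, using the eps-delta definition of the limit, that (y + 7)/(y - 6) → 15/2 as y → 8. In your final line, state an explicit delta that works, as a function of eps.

Fix eps > 0. We want delta > 0 with 0 < |y − 8| < delta ⇒ |(y + 7)/(y - 6) − (15/2)| < eps.
Combining over a common denominator, (y + 7)/(y - 6) − (15/2) = [(y + 7)·2 − 15·(y - 6)] / [2·(y - 6)] = -13(y − 8) / (2(y - 6)).
So |(y + 7)/(y - 6) − (15/2)| = 13|y − 8| / (2·|y − 6|).
Restrict delta ≤ 1. Then |y − 8| < 1 gives |y − 6| = |(y − 8) + 2| ≥ 2 − 1 = 1.
Hence |(y + 7)/(y - 6) − (15/2)| < 13|y − 8|/(2·1) = (13/2)|y − 8|, which is < eps once |y − 8| < (2/13)eps.
Take delta = min(1, (2/13)eps). Then 0 < |y − 8| < delta forces both bounds, so |(y + 7)/(y - 6) − (15/2)| < eps.

delta = min(1, (2/13)eps)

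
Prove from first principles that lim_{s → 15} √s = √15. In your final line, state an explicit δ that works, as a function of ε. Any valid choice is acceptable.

Let ε > 0. We want δ > 0 such that 0 < |s − 15| < δ implies |√s − √15| < ε.
Rationalise: √s − √15 = (s − 15)/(√s + √15), so |√s − √15| = |s − 15|/(√s + √15).
Restrict δ ≤ 15 so that |s − 15| < 15 forces s > 0, and then √s + √15 > √15.
Hence |√s − √15| < |s − 15|/√15, which is < ε once |s − 15| < √15·ε.
Take δ = min(15, √15·ε). If 0 < |s − 15| < δ then s > 0 and |√s − √15| < |s − 15|/√15 < ε.

δ = min(15, √15·ε)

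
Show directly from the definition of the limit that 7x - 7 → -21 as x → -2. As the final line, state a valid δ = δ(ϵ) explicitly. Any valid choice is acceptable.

δ = ϵ/7

Suppose ϵ > 0. We need δ > 0 so that 0 < |x + 2| < δ implies |(7x - 7) + 21| < ϵ.
|(7x - 7) + 21| = |7x + 14| = 7|x + 2|.
So 7|x + 2| < ϵ exactly when |x + 2| < ϵ/7.
Take δ = ϵ/7. If 0 < |x + 2| < δ then |(7x - 7) + 21| = 7|x + 2| < 7·(ϵ/7) = ϵ.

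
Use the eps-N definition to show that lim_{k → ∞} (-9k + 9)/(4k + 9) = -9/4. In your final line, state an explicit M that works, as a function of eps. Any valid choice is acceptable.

M = (117/16)/eps

Let eps > 0. For k ≥ 1, |(-9k + 9)/(4k + 9) + 9/4| = |117|/(4(4k + 9)) = 117/(4(4k + 9)).
Since 4k + 9 ≥ 4k for k ≥ 1, this is ≤ 117/(4·4k) = (117/16)/k.
So |(-9k + 9)/(4k + 9) + 9/4| < eps whenever k > (117/16)/eps.
Take M = (117/16)/eps. If k > M then |(-9k + 9)/(4k + 9) + 9/4| ≤ (117/16)/k < eps.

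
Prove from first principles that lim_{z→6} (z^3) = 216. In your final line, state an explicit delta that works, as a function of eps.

Fix eps > 0. We seek delta > 0 with 0 < |z − 6| < delta ⇒ |z^3 − 216| < eps.
Factor: z^3 − 216 = (z − 6)(z^2 + 6z + 36), so |z^3 − 216| = |z − 6|·|z^2 + 6z + 36|.
Restrict delta ≤ 2. Then |z − 6| < 2 gives |z| < 8, so by the triangle inequality |z^2 + 6z + 36| ≤ 8^2 + 6·8 + 36 = 148.
Hence |z^3 − 216| ≤ 148|z − 6|, which is < eps once |z − 6| < eps/148.
Take delta = min(2, eps/148). If 0 < |z − 6| < delta then both bounds hold and |z^3 − 216| ≤ 148|z − 6| < 148·(eps/148) = eps.

delta = min(2, eps/148)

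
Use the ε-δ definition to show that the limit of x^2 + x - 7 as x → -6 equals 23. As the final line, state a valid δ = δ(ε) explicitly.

δ = min(1, ε/12)

Let ε > 0 be given. We want δ > 0 such that 0 < |x + 6| < δ implies |(x^2 + x - 7) − 23| < ε.
(x^2 + x - 7) − 23 = x^2 + x - 30 = (x + 6)(x - 5).
So |(x^2 + x - 7) − 23| = |x + 6|·|x - 5|.
Assume first that |x + 6| < 1, so |x| < 7. Then |x - 5| ≤ 7 + 5 = 12.
Hence |(x^2 + x - 7) − 23| ≤ 12|x + 6| < ε provided |x + 6| < ε/12.
Take δ = min(1, ε/12). Then 0 < |x + 6| < δ gives both |x + 6| < 1 and |x + 6| < ε/12, so |(x^2 + x - 7) − 23| < ε.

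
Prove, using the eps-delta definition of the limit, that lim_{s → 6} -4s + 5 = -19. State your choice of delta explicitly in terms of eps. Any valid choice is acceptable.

Let eps > 0. We need delta > 0 so that 0 < |s − 6| < delta implies |(-4s + 5) + 19| < eps.
|(-4s + 5) + 19| = |-4s + 24| = 4|s − 6|.
Thus it suffices that |s − 6| < eps/4.
Take delta = eps/4. If 0 < |s − 6| < delta then |(-4s + 5) + 19| = 4|s − 6| < 4·(eps/4) = eps.

delta = eps/4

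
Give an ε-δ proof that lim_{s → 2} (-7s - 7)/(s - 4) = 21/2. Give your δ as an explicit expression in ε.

Let ε > 0 be given. We want δ > 0 with 0 < |s − 2| < δ ⇒ |(-7s - 7)/(s - 4) − (21/2)| < ε.
Combining over a common denominator, (-7s - 7)/(s - 4) − (21/2) = [(-7s - 7)·(-2) − (-21)·(s - 4)] / [(-2)·(s - 4)] = 35(s − 2) / ((-2)(s - 4)).
So |(-7s - 7)/(s - 4) − (21/2)| = 35|s − 2| / (2·|s − 4|).
Restrict δ ≤ 1. Then |s − 2| < 1 gives |s − 4| = |(s − 2) + (-2)| ≥ 2 − 1 = 1.
Hence |(-7s - 7)/(s - 4) − (21/2)| < 35|s − 2|/(2·1) = (35/2)|s − 2|, which is < ε once |s − 2| < (2/35)ε.
Take δ = min(1, (2/35)ε). Then 0 < |s − 2| < δ forces both bounds, so |(-7s - 7)/(s - 4) − (21/2)| < ε.

δ = min(1, (2/35)ε)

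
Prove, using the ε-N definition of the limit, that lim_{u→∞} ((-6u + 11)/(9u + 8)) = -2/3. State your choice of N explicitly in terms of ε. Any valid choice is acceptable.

Let ε > 0. We seek N > 0 such that u > N implies |(-6u + 11)/(9u + 8) + 2/3| < ε.
(-6u + 11)/(9u + 8) + 2/3 = (9(-6u + 11) − (-6)(9u + 8)) / (9(9u + 8)) = 147/(9(9u + 8)).
For u > 0 we have 9u + 8 > 9u, so |(-6u + 11)/(9u + 8) + 2/3| = 147/(9(9u + 8)) < 147/(9·9u) = (49/27)/u.
Thus |(-6u + 11)/(9u + 8) + 2/3| < ε whenever u > (49/27)/ε.
Take N = (49/27)/ε. If u > N then |(-6u + 11)/(9u + 8) + 2/3| < (49/27)/u < ε.

N = (49/27)/ε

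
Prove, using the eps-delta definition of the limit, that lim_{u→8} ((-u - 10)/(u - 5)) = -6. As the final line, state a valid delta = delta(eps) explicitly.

Let eps > 0. We want delta > 0 with 0 < |u − 8| < delta ⇒ |(-u - 10)/(u - 5) + 6| < eps.
Combining over a common denominator, (-u - 10)/(u - 5) + 6 = [(-u - 10)·3 − (-18)·(u - 5)] / [3·(u - 5)] = 15(u − 8) / (3(u - 5)).
So |(-u - 10)/(u - 5) + 6| = 15|u − 8| / (3·|u − 5|).
Require delta ≤ 3/2, so |u − 5| ≥ |3| − |u − 8| > 3 − 3/2 = 3/2.
Hence |(-u - 10)/(u - 5) + 6| < 15|u − 8|/(3·(3/2)) = (10/3)|u − 8|, which is < eps once |u − 8| < (3/10)eps.
Take delta = min(3/2, (3/10)eps). Then 0 < |u − 8| < delta forces both bounds, so |(-u - 10)/(u - 5) + 6| < eps.

delta = min(3/2, (3/10)eps)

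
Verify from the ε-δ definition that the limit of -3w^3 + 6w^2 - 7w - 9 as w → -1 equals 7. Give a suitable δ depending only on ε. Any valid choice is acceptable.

δ = min(1, ε/46)

Fix ε > 0. We want δ > 0 such that 0 < |w + 1| < δ implies |(-3w^3 + 6w^2 - 7w - 9) − 7| < ε.
(-3w^3 + 6w^2 - 7w - 9) − 7 = -3w^3 + 6w^2 - 7w - 16 = (w + 1)(-3w^2 + 9w - 16).
So |(-3w^3 + 6w^2 - 7w - 9) − 7| = |w + 1|·|-3w^2 + 9w - 16|.
Require δ ≤ 1. Then |w + 1| < 1 gives |w| < 2, and by the triangle inequality |-3w^2 + 9w - 16| ≤ 3·2^2 + 9·2 + 16 = 46.
Hence |(-3w^3 + 6w^2 - 7w - 9) − 7| ≤ 46|w + 1| < ε provided |w + 1| < ε/46.
Take δ = min(1, ε/46). Then 0 < |w + 1| < δ gives both |w + 1| < 1 and |w + 1| < ε/46, so |(-3w^3 + 6w^2 - 7w - 9) − 7| < ε.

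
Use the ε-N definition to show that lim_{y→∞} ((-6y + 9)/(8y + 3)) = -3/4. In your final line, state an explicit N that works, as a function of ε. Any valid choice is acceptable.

Suppose ε > 0. We seek N > 0 such that y > N implies |(-6y + 9)/(8y + 3) + 3/4| < ε.
(-6y + 9)/(8y + 3) + 3/4 = (8(-6y + 9) − (-6)(8y + 3)) / (8(8y + 3)) = 90/(8(8y + 3)).
For y > 0 we have 8y + 3 > 8y, so |(-6y + 9)/(8y + 3) + 3/4| = 90/(8(8y + 3)) < 90/(8·8y) = (45/32)/y.
Thus |(-6y + 9)/(8y + 3) + 3/4| < ε whenever y > (45/32)/ε.
Take N = (45/32)/ε. If y > N then |(-6y + 9)/(8y + 3) + 3/4| < (45/32)/y < ε.

N = (45/32)/ε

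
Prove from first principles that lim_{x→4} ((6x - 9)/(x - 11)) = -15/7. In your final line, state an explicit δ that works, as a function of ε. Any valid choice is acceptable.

Let ε > 0. We want δ > 0 with 0 < |x − 4| < δ ⇒ |(6x - 9)/(x - 11) + 15/7| < ε.
Combining over a common denominator, (6x - 9)/(x - 11) + 15/7 = [(6x - 9)·(-7) − 15·(x - 11)] / [(-7)·(x - 11)] = -57(x − 4) / ((-7)(x - 11)).
So |(6x - 9)/(x - 11) + 15/7| = 57|x − 4| / (7·|x − 11|).
Restrict δ ≤ 7/2. Then |x − 4| < 7/2 gives |x − 11| = |(x − 4) + (-7)| ≥ 7 − 7/2 = 7/2.
Hence |(6x - 9)/(x - 11) + 15/7| < 57|x − 4|/(7·(7/2)) = (114/49)|x − 4|, which is < ε once |x − 4| < (49/114)ε.
Take δ = min(7/2, (49/114)ε). Then 0 < |x − 4| < δ forces both bounds, so |(6x - 9)/(x - 11) + 15/7| < ε.

δ = min(7/2, (49/114)ε)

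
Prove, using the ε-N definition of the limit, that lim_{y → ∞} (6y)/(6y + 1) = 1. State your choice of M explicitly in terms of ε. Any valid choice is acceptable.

Suppose ε > 0. We seek M > 0 such that y > M implies |(6y)/(6y + 1) − 1| < ε.
(6y)/(6y + 1) − 1 = (6(6y) − 6(6y + 1)) / (6(6y + 1)) = -6/(6(6y + 1)).
For y > 0 we have 6y + 1 > 6y, so |(6y)/(6y + 1) − 1| = 6/(6(6y + 1)) < 6/(6·6y) = (1/6)/y.
Thus |(6y)/(6y + 1) − 1| < ε whenever y > (1/6)/ε.
Take M = (1/6)/ε. If y > M then |(6y)/(6y + 1) − 1| < (1/6)/y < ε.

M = (1/6)/ε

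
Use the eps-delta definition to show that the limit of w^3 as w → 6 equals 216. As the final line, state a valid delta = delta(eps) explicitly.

Fix eps > 0. We seek delta > 0 with 0 < |w − 6| < delta ⇒ |w^3 − 216| < eps.
Factor: w^3 − 216 = (w − 6)(w^2 + 6w + 36), so |w^3 − 216| = |w − 6|·|w^2 + 6w + 36|.
Restrict delta ≤ 1. Then |w − 6| < 1 gives |w| < 7, so by the triangle inequality |w^2 + 6w + 36| ≤ 7^2 + 6·7 + 36 = 127.
Hence |w^3 − 216| ≤ 127|w − 6|, which is < eps once |w − 6| < eps/127.
Take delta = min(1, eps/127). If 0 < |w − 6| < delta then both bounds hold and |w^3 − 216| ≤ 127|w − 6| < 127·(eps/127) = eps.

delta = min(1, eps/127)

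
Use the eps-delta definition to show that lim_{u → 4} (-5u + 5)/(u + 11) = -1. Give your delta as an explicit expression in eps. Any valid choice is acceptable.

Let eps > 0. We want delta > 0 with 0 < |u − 4| < delta ⇒ |(-5u + 5)/(u + 11) + 1| < eps.
Combining over a common denominator, (-5u + 5)/(u + 11) + 1 = [(-5u + 5)·15 − (-15)·(u + 11)] / [15·(u + 11)] = -60(u − 4) / (15(u + 11)).
So |(-5u + 5)/(u + 11) + 1| = 60|u − 4| / (15·|u + 11|).
Restrict delta ≤ 15/2. Then |u − 4| < 15/2 gives |u + 11| = |(u − 4) + 15| ≥ 15 − 15/2 = 15/2.
Hence |(-5u + 5)/(u + 11) + 1| < 60|u − 4|/(15·(15/2)) = (8/15)|u − 4|, which is < eps once |u − 4| < (15/8)eps.
Take delta = min(15/2, (15/8)eps). Then 0 < |u − 4| < delta forces both bounds, so |(-5u + 5)/(u + 11) + 1| < eps.

delta = min(15/2, (15/8)eps)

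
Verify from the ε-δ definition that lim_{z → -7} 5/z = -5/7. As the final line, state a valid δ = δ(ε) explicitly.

δ = min(7/2, (49/10)ε)

Fix ε > 0. We seek δ > 0 such that 0 < |z + 7| < δ implies |5/z + 5/7| < ε.
|5/z + 5/7| = 5·|-7 − z|/(7·|z|) = 5|z + 7|/(7|z|).
Require δ ≤ 7/2 so that |z| > 7 − 7/2 = 7/2, hence 7|z| > 49/2.
Then |5/z + 5/7| < 5|z + 7|/(49/2), which is < ε when |z + 7| < (49/10)ε.
Take δ = min(7/2, (49/10)ε). Then 0 < |z + 7| < δ gives both |z + 7| < 7/2 and |z + 7| < (49/10)ε, so |5/z + 5/7| < ε.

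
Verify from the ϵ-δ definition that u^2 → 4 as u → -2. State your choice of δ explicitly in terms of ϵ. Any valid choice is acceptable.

Let ϵ > 0 be given. We seek δ > 0 with 0 < |u + 2| < δ ⇒ |u^2 − 4| < ϵ.
Factor: u^2 − 4 = (u + 2)(u - 2), so |u^2 − 4| = |u + 2|·|u - 2|.
Impose δ ≤ 1 so that |u| < 3; then |u - 2| ≤ 5.
Hence |u^2 − 4| ≤ 5|u + 2|, which is < ϵ once |u + 2| < ϵ/5.
Take δ = min(1, ϵ/5). If 0 < |u + 2| < δ then both bounds hold and |u^2 − 4| ≤ 5|u + 2| < 5·(ϵ/5) = ϵ.

δ = min(1, ϵ/5)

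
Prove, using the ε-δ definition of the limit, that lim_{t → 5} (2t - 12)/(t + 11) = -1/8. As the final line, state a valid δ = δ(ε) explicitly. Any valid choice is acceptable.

δ = min(8, (64/17)ε)

Let ε > 0 be given. We want δ > 0 with 0 < |t − 5| < δ ⇒ |(2t - 12)/(t + 11) + 1/8| < ε.
Combining over a common denominator, (2t - 12)/(t + 11) + 1/8 = [(2t - 12)·16 − (-2)·(t + 11)] / [16·(t + 11)] = 34(t − 5) / (16(t + 11)).
So |(2t - 12)/(t + 11) + 1/8| = 34|t − 5| / (16·|t + 11|).
Require δ ≤ 8, so |t + 11| ≥ |16| − |t − 5| > 16 − 8 = 8.
Hence |(2t - 12)/(t + 11) + 1/8| < 34|t − 5|/(16·8) = (17/64)|t − 5|, which is < ε once |t − 5| < (64/17)ε.
Take δ = min(8, (64/17)ε). Then 0 < |t − 5| < δ forces both bounds, so |(2t - 12)/(t + 11) + 1/8| < ε.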